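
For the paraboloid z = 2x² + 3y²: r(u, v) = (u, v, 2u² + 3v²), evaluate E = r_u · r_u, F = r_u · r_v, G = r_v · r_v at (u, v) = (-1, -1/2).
E = 17;  F = 12;  G = 10

Partials: r_u = (1, 0, 4*u), r_v = (0, 1, 6*v). As functions of (u, v):
  E = r_u · r_u = 16*u^2 + 1,
  F = r_u · r_v = 24*u*v,
  G = r_v · r_v = 36*v^2 + 1.
Evaluating at (u, v) = (-1, -1/2): E = 17, F = 12, G = 10.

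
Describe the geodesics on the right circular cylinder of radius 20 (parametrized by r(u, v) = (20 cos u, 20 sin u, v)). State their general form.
The cylinder is flat (K = 0) and locally isometric to the plane via the development (u, v) ↦ (20 u, v). Geodesics are the pre-images of straight lines: circles (v constant), vertical lines (u constant), and helices (v = c · u + d) for constants c, d.

A right cylinder has E = 20², F = 0, G = 1, so EG − F² = 20², and L = −20, M = N = 0, giving K = (LN − M²)/(EG − F²) = 0 everywhere. A flat surface is locally isometric to the Euclidean plane via the map (u, v) ↦ (20 u, v). Straight lines in the (x̃, ỹ) plane pull back to: (a) horizontal circles (v = const), (b) vertical generators (u = const), and (c) helices (20 u tan θ = v, i.e. v = c · u + d).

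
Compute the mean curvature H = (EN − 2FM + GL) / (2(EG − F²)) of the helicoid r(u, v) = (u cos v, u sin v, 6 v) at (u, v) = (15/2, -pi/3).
H = 0

With E = 1, F = 0, G = u^2 + 36, L = 0, M = -6/sqrt(u^2 + 36), N = 0, assemble
  H = (EN − 2FM + GL) / (2(EG − F²)) = 0.
At (u, v) = (15/2, -pi/3): H = 0.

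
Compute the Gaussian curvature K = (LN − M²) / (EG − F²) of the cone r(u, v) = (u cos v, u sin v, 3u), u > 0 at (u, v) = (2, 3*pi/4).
K = 0

Coefficients of the first fundamental form: E = 10, F = 0, G = u^2.
Coefficients of the second fundamental form: L = 0, M = 0, N = 3*sqrt(10)*u^2/(10*Abs(u)).
Assemble K = (LN − M²)/(EG − F²) = 0. At (u, v) = (2, 3*pi/4): K = 0.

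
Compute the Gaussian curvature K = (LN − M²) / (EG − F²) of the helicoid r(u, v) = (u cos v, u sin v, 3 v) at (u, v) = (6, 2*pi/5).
K = -1/225

Coefficients of the first fundamental form: E = 1, F = 0, G = u^2 + 9.
Coefficients of the second fundamental form: L = 0, M = -3/sqrt(u^2 + 9), N = 0.
Assemble K = (LN − M²)/(EG − F²) = -9/(u^2 + 9)^2. At (u, v) = (6, 2*pi/5): K = -1/225.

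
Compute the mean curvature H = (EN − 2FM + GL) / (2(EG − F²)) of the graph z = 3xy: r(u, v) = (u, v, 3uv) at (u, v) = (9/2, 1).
H = -972*sqrt(769)/591361

With E = 9*v^2 + 1, F = 9*u*v, G = 9*u^2 + 1, L = 0, M = 3/sqrt(9*u^2 + 9*v^2 + 1), N = 0, assemble
  H = (EN − 2FM + GL) / (2(EG − F²)) = -27*u*v/(9*u^2 + 9*v^2 + 1)^(3/2).
At (u, v) = (9/2, 1): H = -972*sqrt(769)/591361.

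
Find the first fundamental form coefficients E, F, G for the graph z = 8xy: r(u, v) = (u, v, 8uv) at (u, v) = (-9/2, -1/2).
E = 17;  F = 144;  G = 1297

Partials: r_u = (1, 0, 8*v), r_v = (0, 1, 8*u). As functions of (u, v):
  E = r_u · r_u = 64*v^2 + 1,
  F = r_u · r_v = 64*u*v,
  G = r_v · r_v = 64*u^2 + 1.
Evaluating at (u, v) = (-9/2, -1/2): E = 17, F = 144, G = 1297.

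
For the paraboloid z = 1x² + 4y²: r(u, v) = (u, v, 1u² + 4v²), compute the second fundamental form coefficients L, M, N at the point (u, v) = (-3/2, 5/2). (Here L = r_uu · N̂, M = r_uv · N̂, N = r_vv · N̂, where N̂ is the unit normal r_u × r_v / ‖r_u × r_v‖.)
L = sqrt(410)/205;  M = 0;  N = 4*sqrt(410)/205

Compute the unit normal N̂(u, v) = (-2*u/sqrt(4*u^2 + 64*v^2 + 1), -8*v/sqrt(4*u^2 + 64*v^2 + 1), 1/sqrt(4*u^2 + 64*v^2 + 1)), and the second partials r_uu, r_uv, r_vv. Take dot products:
  L(u, v) = r_uu · N̂ = 2/sqrt(4*u^2 + 64*v^2 + 1),
  M(u, v) = r_uv · N̂ = 0,
  N(u, v) = r_vv · N̂ = 8/sqrt(4*u^2 + 64*v^2 + 1).
Evaluating at (u, v) = (-3/2, 5/2):
  L = sqrt(410)/205, M = 0, N = 4*sqrt(410)/205.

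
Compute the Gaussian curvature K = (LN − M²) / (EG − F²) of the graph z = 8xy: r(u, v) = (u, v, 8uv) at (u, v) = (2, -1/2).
K = -64/74529

Coefficients of the first fundamental form: E = 64*v^2 + 1, F = 64*u*v, G = 64*u^2 + 1.
Coefficients of the second fundamental form: L = 0, M = 8/sqrt(64*u^2 + 64*v^2 + 1), N = 0.
Assemble K = (LN − M²)/(EG − F²) = -64/(4096*u^4 + 8192*u^2*v^2 + 128*u^2 + 4096*v^4 + 128*v^2 + 1). At (u, v) = (2, -1/2): K = -64/74529.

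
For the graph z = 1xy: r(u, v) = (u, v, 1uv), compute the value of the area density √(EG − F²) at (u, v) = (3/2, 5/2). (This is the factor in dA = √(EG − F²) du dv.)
√(EG − F²)|_{(3/2, 5/2)} = sqrt(38)/2

E = v^2 + 1, F = u*v, G = u^2 + 1, so EG − F² = u^2 + v^2 + 1. Taking the positive square root: √(EG − F²) = sqrt(u^2 + v^2 + 1). At (u, v) = (3/2, 5/2): sqrt(38)/2.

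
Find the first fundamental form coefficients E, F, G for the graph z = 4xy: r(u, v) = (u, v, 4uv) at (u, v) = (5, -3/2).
E = 37;  F = -120;  G = 401

Partials: r_u = (1, 0, 4*v), r_v = (0, 1, 4*u). As functions of (u, v):
  E = r_u · r_u = 16*v^2 + 1,
  F = r_u · r_v = 16*u*v,
  G = r_v · r_v = 16*u^2 + 1.
Evaluating at (u, v) = (5, -3/2): E = 37, F = -120, G = 401.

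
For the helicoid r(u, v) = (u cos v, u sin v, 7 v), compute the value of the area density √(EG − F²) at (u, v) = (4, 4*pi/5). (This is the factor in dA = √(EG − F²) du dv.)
√(EG − F²)|_{(4, 4*pi/5)} = sqrt(65)

E = 1, F = 0, G = u^2 + 49, so EG − F² = u^2 + 49. Taking the positive square root: √(EG − F²) = sqrt(u^2 + 49). At (u, v) = (4, 4*pi/5): sqrt(65).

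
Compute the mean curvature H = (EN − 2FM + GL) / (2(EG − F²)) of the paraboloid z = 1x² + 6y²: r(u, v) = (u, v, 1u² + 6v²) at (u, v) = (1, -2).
H = 607*sqrt(581)/337561

With E = 4*u^2 + 1, F = 24*u*v, G = 144*v^2 + 1, L = 2/sqrt(4*u^2 + 144*v^2 + 1), M = 0, N = 12/sqrt(4*u^2 + 144*v^2 + 1), assemble
  H = (EN − 2FM + GL) / (2(EG − F²)) = (24*u^2 + 144*v^2 + 7)/(4*u^2 + 144*v^2 + 1)^(3/2).
At (u, v) = (1, -2): H = 607*sqrt(581)/337561.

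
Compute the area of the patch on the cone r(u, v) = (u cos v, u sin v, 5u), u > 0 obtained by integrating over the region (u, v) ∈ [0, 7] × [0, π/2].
Area = 49*sqrt(26)*pi/4

Area = ∫∫ √(EG − F²) du dv with √(EG − F²) = sqrt(26)*Abs(u). Integrating over [0, 7] × [0, π/2] gives 49*sqrt(26)*pi/4.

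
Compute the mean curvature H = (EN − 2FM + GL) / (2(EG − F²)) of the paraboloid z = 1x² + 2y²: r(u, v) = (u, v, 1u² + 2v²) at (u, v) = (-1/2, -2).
H = 23*sqrt(66)/1452

With E = 4*u^2 + 1, F = 8*u*v, G = 16*v^2 + 1, L = 2/sqrt(4*u^2 + 16*v^2 + 1), M = 0, N = 4/sqrt(4*u^2 + 16*v^2 + 1), assemble
  H = (EN − 2FM + GL) / (2(EG − F²)) = (8*u^2 + 16*v^2 + 3)/(4*u^2 + 16*v^2 + 1)^(3/2).
At (u, v) = (-1/2, -2): H = 23*sqrt(66)/1452.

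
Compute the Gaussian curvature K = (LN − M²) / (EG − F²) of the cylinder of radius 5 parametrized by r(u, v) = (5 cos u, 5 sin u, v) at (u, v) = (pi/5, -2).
K = 0

Coefficients of the first fundamental form: E = 25, F = 0, G = 1.
Coefficients of the second fundamental form: L = -5, M = 0, N = 0.
Assemble K = (LN − M²)/(EG − F²) = 0. At (u, v) = (pi/5, -2): K = 0.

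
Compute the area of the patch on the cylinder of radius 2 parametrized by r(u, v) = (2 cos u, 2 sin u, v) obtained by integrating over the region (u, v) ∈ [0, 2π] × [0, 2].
Area = 8*pi

Area = ∫∫ √(EG − F²) du dv with √(EG − F²) = 2. Integrating over [0, 2π] × [0, 2] gives 8*pi.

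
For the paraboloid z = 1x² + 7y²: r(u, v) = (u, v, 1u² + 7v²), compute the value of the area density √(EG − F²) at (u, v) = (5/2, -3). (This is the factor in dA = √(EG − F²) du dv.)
√(EG − F²)|_{(5/2, -3)} = sqrt(1790)

E = 4*u^2 + 1, F = 28*u*v, G = 196*v^2 + 1, so EG − F² = 4*u^2 + 196*v^2 + 1. Taking the positive square root: √(EG − F²) = sqrt(4*u^2 + 196*v^2 + 1). At (u, v) = (5/2, -3): sqrt(1790).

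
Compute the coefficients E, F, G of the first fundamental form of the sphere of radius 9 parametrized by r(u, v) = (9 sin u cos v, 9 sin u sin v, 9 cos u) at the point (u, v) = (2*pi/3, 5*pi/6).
E = 81;  F = 0;  G = 243/4

Partials: r_u = (9*cos(u)*cos(v), 9*sin(v)*cos(u), -9*sin(u)), r_v = (-9*sin(u)*sin(v), 9*sin(u)*cos(v), 0). As functions of (u, v):
  E = r_u · r_u = 81,
  F = r_u · r_v = 0,
  G = r_v · r_v = 81*sin(u)^2.
Evaluating at (u, v) = (2*pi/3, 5*pi/6): E = 81, F = 0, G = 243/4.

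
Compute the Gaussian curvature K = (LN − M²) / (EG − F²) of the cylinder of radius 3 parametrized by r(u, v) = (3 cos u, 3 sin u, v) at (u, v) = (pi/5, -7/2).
K = 0

Coefficients of the first fundamental form: E = 9, F = 0, G = 1.
Coefficients of the second fundamental form: L = -3, M = 0, N = 0.
Assemble K = (LN − M²)/(EG − F²) = 0. At (u, v) = (pi/5, -7/2): K = 0.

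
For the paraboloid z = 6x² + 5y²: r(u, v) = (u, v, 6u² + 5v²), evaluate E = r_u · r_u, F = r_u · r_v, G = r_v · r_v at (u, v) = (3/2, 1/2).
E = 325;  F = 90;  G = 26

Partials: r_u = (1, 0, 12*u), r_v = (0, 1, 10*v). As functions of (u, v):
  E = r_u · r_u = 144*u^2 + 1,
  F = r_u · r_v = 120*u*v,
  G = r_v · r_v = 100*v^2 + 1.
Evaluating at (u, v) = (3/2, 1/2): E = 325, F = 90, G = 26.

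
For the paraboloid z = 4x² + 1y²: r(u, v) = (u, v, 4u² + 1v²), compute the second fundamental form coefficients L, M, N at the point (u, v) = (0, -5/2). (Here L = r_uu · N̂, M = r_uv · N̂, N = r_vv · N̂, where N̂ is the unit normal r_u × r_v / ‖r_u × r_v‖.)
L = 4*sqrt(26)/13;  M = 0;  N = sqrt(26)/13

Compute the unit normal N̂(u, v) = (-8*u/sqrt(64*u^2 + 4*v^2 + 1), -2*v/sqrt(64*u^2 + 4*v^2 + 1), 1/sqrt(64*u^2 + 4*v^2 + 1)), and the second partials r_uu, r_uv, r_vv. Take dot products:
  L(u, v) = r_uu · N̂ = 8/sqrt(64*u^2 + 4*v^2 + 1),
  M(u, v) = r_uv · N̂ = 0,
  N(u, v) = r_vv · N̂ = 2/sqrt(64*u^2 + 4*v^2 + 1).
Evaluating at (u, v) = (0, -5/2):
  L = 4*sqrt(26)/13, M = 0, N = sqrt(26)/13.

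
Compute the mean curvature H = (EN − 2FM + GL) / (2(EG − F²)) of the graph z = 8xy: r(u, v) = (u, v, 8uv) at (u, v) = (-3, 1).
H = 1536*sqrt(641)/410881

With E = 64*v^2 + 1, F = 64*u*v, G = 64*u^2 + 1, L = 0, M = 8/sqrt(64*u^2 + 64*v^2 + 1), N = 0, assemble
  H = (EN − 2FM + GL) / (2(EG − F²)) = -512*u*v/(64*u^2 + 64*v^2 + 1)^(3/2).
At (u, v) = (-3, 1): H = 1536*sqrt(641)/410881.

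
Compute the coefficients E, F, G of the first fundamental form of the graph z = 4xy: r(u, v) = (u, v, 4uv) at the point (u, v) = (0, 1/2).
E = 5;  F = 0;  G = 1

Partials: r_u = (1, 0, 4*v), r_v = (0, 1, 4*u). As functions of (u, v):
  E = r_u · r_u = 16*v^2 + 1,
  F = r_u · r_v = 16*u*v,
  G = r_v · r_v = 16*u^2 + 1.
Evaluating at (u, v) = (0, 1/2): E = 5, F = 0, G = 1.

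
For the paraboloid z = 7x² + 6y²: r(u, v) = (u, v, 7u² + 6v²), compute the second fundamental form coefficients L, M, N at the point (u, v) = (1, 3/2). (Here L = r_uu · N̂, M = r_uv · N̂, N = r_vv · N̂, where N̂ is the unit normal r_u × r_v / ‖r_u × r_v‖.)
L = 14*sqrt(521)/521;  M = 0;  N = 12*sqrt(521)/521

Compute the unit normal N̂(u, v) = (-14*u/sqrt(196*u^2 + 144*v^2 + 1), -12*v/sqrt(196*u^2 + 144*v^2 + 1), 1/sqrt(196*u^2 + 144*v^2 + 1)), and the second partials r_uu, r_uv, r_vv. Take dot products:
  L(u, v) = r_uu · N̂ = 14/sqrt(196*u^2 + 144*v^2 + 1),
  M(u, v) = r_uv · N̂ = 0,
  N(u, v) = r_vv · N̂ = 12/sqrt(196*u^2 + 144*v^2 + 1).
Evaluating at (u, v) = (1, 3/2):
  L = 14*sqrt(521)/521, M = 0, N = 12*sqrt(521)/521.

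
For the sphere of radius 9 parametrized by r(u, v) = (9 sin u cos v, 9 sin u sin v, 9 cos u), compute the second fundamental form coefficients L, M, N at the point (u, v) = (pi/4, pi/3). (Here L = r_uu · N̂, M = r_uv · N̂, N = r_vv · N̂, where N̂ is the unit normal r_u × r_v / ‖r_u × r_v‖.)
L = -9;  M = 0;  N = -9/2

Compute the unit normal N̂(u, v) = (sin(u)^2*cos(v)/Abs(sin(u)), sin(u)^2*sin(v)/Abs(sin(u)), sin(2*u)/(2*Abs(sin(u)))), and the second partials r_uu, r_uv, r_vv. Take dot products:
  L(u, v) = r_uu · N̂ = -9*sin(u)/Abs(sin(u)),
  M(u, v) = r_uv · N̂ = 0,
  N(u, v) = r_vv · N̂ = -9*sin(u)^3/Abs(sin(u)).
Evaluating at (u, v) = (pi/4, pi/3):
  L = -9, M = 0, N = -9/2.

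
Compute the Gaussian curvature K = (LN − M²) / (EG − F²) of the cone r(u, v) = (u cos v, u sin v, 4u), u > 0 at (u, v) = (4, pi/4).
K = 0

Coefficients of the first fundamental form: E = 17, F = 0, G = u^2.
Coefficients of the second fundamental form: L = 0, M = 0, N = 4*sqrt(17)*u^2/(17*Abs(u)).
Assemble K = (LN − M²)/(EG − F²) = 0. At (u, v) = (4, pi/4): K = 0.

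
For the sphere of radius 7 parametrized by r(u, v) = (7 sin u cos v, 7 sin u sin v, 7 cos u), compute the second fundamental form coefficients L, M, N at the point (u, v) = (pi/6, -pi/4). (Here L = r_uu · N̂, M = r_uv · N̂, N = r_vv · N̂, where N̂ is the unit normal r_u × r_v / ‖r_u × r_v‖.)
L = -7;  M = 0;  N = -7/4

Compute the unit normal N̂(u, v) = (sin(u)^2*cos(v)/Abs(sin(u)), sin(u)^2*sin(v)/Abs(sin(u)), sin(2*u)/(2*Abs(sin(u)))), and the second partials r_uu, r_uv, r_vv. Take dot products:
  L(u, v) = r_uu · N̂ = -7*sin(u)/Abs(sin(u)),
  M(u, v) = r_uv · N̂ = 0,
  N(u, v) = r_vv · N̂ = -7*sin(u)^3/Abs(sin(u)).
Evaluating at (u, v) = (pi/6, -pi/4):
  L = -7, M = 0, N = -7/4.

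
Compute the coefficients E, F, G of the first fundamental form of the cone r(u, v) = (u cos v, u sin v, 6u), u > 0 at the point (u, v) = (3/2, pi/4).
E = 37;  F = 0;  G = 9/4

Partials: r_u = (cos(v), sin(v), 6), r_v = (-u*sin(v), u*cos(v), 0). As functions of (u, v):
  E = r_u · r_u = 37,
  F = r_u · r_v = 0,
  G = r_v · r_v = u^2.
Evaluating at (u, v) = (3/2, pi/4): E = 37, F = 0, G = 9/4.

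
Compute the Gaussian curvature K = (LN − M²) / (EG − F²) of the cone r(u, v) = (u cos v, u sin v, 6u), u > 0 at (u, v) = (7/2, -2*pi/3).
K = 0

Coefficients of the first fundamental form: E = 37, F = 0, G = u^2.
Coefficients of the second fundamental form: L = 0, M = 0, N = 6*sqrt(37)*u^2/(37*Abs(u)).
Assemble K = (LN − M²)/(EG − F²) = 0. At (u, v) = (7/2, -2*pi/3): K = 0.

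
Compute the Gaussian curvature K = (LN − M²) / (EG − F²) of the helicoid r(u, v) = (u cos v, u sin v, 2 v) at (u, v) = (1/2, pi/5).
K = -64/289

Coefficients of the first fundamental form: E = 1, F = 0, G = u^2 + 4.
Coefficients of the second fundamental form: L = 0, M = -2/sqrt(u^2 + 4), N = 0.
Assemble K = (LN − M²)/(EG − F²) = -4/(u^2 + 4)^2. At (u, v) = (1/2, pi/5): K = -64/289.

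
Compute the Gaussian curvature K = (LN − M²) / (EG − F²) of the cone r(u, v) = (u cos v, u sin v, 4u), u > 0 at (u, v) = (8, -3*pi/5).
K = 0

Coefficients of the first fundamental form: E = 17, F = 0, G = u^2.
Coefficients of the second fundamental form: L = 0, M = 0, N = 4*sqrt(17)*u^2/(17*Abs(u)).
Assemble K = (LN − M²)/(EG − F²) = 0. At (u, v) = (8, -3*pi/5): K = 0.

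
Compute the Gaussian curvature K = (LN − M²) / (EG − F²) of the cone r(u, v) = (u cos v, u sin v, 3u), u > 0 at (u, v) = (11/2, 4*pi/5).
K = 0

Coefficients of the first fundamental form: E = 10, F = 0, G = u^2.
Coefficients of the second fundamental form: L = 0, M = 0, N = 3*sqrt(10)*u^2/(10*Abs(u)).
Assemble K = (LN − M²)/(EG − F²) = 0. At (u, v) = (11/2, 4*pi/5): K = 0.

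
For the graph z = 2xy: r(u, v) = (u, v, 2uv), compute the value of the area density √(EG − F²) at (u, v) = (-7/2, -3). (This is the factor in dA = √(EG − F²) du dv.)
√(EG − F²)|_{(-7/2, -3)} = sqrt(86)

E = 4*v^2 + 1, F = 4*u*v, G = 4*u^2 + 1, so EG − F² = 4*u^2 + 4*v^2 + 1. Taking the positive square root: √(EG − F²) = sqrt(4*u^2 + 4*v^2 + 1). At (u, v) = (-7/2, -3): sqrt(86).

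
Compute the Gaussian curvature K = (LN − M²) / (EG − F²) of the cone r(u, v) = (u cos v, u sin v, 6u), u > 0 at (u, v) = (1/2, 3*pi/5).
K = 0

Coefficients of the first fundamental form: E = 37, F = 0, G = u^2.
Coefficients of the second fundamental form: L = 0, M = 0, N = 6*sqrt(37)*u^2/(37*Abs(u)).
Assemble K = (LN − M²)/(EG − F²) = 0. At (u, v) = (1/2, 3*pi/5): K = 0.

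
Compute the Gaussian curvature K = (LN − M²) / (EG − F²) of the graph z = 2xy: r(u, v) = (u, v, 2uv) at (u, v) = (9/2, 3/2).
K = -4/8281

Coefficients of the first fundamental form: E = 4*v^2 + 1, F = 4*u*v, G = 4*u^2 + 1.
Coefficients of the second fundamental form: L = 0, M = 2/sqrt(4*u^2 + 4*v^2 + 1), N = 0.
Assemble K = (LN − M²)/(EG − F²) = -4/(16*u^4 + 32*u^2*v^2 + 8*u^2 + 16*v^4 + 8*v^2 + 1). At (u, v) = (9/2, 3/2): K = -4/8281.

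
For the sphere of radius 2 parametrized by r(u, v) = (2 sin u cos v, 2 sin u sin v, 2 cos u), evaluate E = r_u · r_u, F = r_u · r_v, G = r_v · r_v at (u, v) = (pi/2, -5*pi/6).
E = 4;  F = 0;  G = 4

Partials: r_u = (2*cos(u)*cos(v), 2*sin(v)*cos(u), -2*sin(u)), r_v = (-2*sin(u)*sin(v), 2*sin(u)*cos(v), 0). As functions of (u, v):
  E = r_u · r_u = 4,
  F = r_u · r_v = 0,
  G = r_v · r_v = 4*sin(u)^2.
Evaluating at (u, v) = (pi/2, -5*pi/6): E = 4, F = 0, G = 4.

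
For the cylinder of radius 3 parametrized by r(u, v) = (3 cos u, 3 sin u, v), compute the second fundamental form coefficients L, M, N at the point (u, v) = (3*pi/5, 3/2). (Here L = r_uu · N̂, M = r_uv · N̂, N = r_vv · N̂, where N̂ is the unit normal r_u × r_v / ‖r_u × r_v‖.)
L = -3;  M = 0;  N = 0

Compute the unit normal N̂(u, v) = (cos(u), sin(u), 0), and the second partials r_uu, r_uv, r_vv. Take dot products:
  L(u, v) = r_uu · N̂ = -3,
  M(u, v) = r_uv · N̂ = 0,
  N(u, v) = r_vv · N̂ = 0.
Evaluating at (u, v) = (3*pi/5, 3/2):
  L = -3, M = 0, N = 0.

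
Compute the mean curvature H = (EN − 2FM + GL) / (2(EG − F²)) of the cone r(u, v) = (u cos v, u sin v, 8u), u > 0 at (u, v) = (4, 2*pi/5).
H = sqrt(65)/65

With E = 65, F = 0, G = u^2, L = 0, M = 0, N = 8*sqrt(65)*u^2/(65*Abs(u)), assemble
  H = (EN − 2FM + GL) / (2(EG − F²)) = 4*sqrt(65)/(65*Abs(u)).
At (u, v) = (4, 2*pi/5): H = sqrt(65)/65.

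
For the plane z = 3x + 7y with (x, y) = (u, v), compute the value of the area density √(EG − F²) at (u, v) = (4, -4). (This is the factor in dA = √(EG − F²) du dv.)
√(EG − F²)|_{(4, -4)} = sqrt(59)

E = 10, F = 21, G = 50, so EG − F² = 59. Taking the positive square root: √(EG − F²) = sqrt(59). At (u, v) = (4, -4): sqrt(59).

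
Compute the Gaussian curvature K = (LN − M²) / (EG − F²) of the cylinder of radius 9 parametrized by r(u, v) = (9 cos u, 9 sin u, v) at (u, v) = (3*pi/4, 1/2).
K = 0

Coefficients of the first fundamental form: E = 81, F = 0, G = 1.
Coefficients of the second fundamental form: L = -9, M = 0, N = 0.
Assemble K = (LN − M²)/(EG − F²) = 0. At (u, v) = (3*pi/4, 1/2): K = 0.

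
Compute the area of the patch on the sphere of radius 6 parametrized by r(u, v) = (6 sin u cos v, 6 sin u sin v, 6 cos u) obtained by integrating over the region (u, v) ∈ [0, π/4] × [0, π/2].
Area = 9*pi*(2 - sqrt(2))

Area = ∫∫ √(EG − F²) du dv with √(EG − F²) = 36*Abs(sin(u)). Integrating over [0, π/4] × [0, π/2] gives 9*pi*(2 - sqrt(2)).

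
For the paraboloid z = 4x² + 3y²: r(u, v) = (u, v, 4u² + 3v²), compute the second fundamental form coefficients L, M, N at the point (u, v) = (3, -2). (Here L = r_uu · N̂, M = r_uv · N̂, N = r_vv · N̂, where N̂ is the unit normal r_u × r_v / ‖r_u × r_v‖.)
L = 8*sqrt(721)/721;  M = 0;  N = 6*sqrt(721)/721

Compute the unit normal N̂(u, v) = (-8*u/sqrt(64*u^2 + 36*v^2 + 1), -6*v/sqrt(64*u^2 + 36*v^2 + 1), 1/sqrt(64*u^2 + 36*v^2 + 1)), and the second partials r_uu, r_uv, r_vv. Take dot products:
  L(u, v) = r_uu · N̂ = 8/sqrt(64*u^2 + 36*v^2 + 1),
  M(u, v) = r_uv · N̂ = 0,
  N(u, v) = r_vv · N̂ = 6/sqrt(64*u^2 + 36*v^2 + 1).
Evaluating at (u, v) = (3, -2):
  L = 8*sqrt(721)/721, M = 0, N = 6*sqrt(721)/721.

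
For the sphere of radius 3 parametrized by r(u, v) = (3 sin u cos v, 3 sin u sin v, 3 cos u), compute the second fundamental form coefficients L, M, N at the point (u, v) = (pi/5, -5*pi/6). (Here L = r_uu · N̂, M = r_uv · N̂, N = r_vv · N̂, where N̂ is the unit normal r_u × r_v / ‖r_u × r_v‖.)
L = -3;  M = 0;  N = -15/8 + 3*sqrt(5)/8

Compute the unit normal N̂(u, v) = (sin(u)^2*cos(v)/Abs(sin(u)), sin(u)^2*sin(v)/Abs(sin(u)), sin(2*u)/(2*Abs(sin(u)))), and the second partials r_uu, r_uv, r_vv. Take dot products:
  L(u, v) = r_uu · N̂ = -3*sin(u)/Abs(sin(u)),
  M(u, v) = r_uv · N̂ = 0,
  N(u, v) = r_vv · N̂ = -3*sin(u)^3/Abs(sin(u)).
Evaluating at (u, v) = (pi/5, -5*pi/6):
  L = -3, M = 0, N = -15/8 + 3*sqrt(5)/8.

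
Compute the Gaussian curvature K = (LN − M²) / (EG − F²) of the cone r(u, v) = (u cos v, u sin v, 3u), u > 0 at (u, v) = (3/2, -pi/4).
K = 0

Coefficients of the first fundamental form: E = 10, F = 0, G = u^2.
Coefficients of the second fundamental form: L = 0, M = 0, N = 3*sqrt(10)*u^2/(10*Abs(u)).
Assemble K = (LN − M²)/(EG − F²) = 0. At (u, v) = (3/2, -pi/4): K = 0.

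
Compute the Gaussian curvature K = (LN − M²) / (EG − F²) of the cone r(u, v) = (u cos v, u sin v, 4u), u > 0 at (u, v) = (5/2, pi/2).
K = 0

Coefficients of the first fundamental form: E = 17, F = 0, G = u^2.
Coefficients of the second fundamental form: L = 0, M = 0, N = 4*sqrt(17)*u^2/(17*Abs(u)).
Assemble K = (LN − M²)/(EG − F²) = 0. At (u, v) = (5/2, pi/2): K = 0.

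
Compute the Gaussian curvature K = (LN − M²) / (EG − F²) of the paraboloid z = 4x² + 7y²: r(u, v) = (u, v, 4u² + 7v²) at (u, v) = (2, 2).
K = 112/1083681

Coefficients of the first fundamental form: E = 64*u^2 + 1, F = 112*u*v, G = 196*v^2 + 1.
Coefficients of the second fundamental form: L = 8/sqrt(64*u^2 + 196*v^2 + 1), M = 0, N = 14/sqrt(64*u^2 + 196*v^2 + 1).
Assemble K = (LN − M²)/(EG − F²) = 112/(4096*u^4 + 25088*u^2*v^2 + 128*u^2 + 38416*v^4 + 392*v^2 + 1). At (u, v) = (2, 2): K = 112/1083681.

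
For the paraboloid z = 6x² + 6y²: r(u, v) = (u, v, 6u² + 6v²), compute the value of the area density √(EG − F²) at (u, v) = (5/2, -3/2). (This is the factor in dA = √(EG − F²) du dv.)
√(EG − F²)|_{(5/2, -3/2)} = 35

E = 144*u^2 + 1, F = 144*u*v, G = 144*v^2 + 1, so EG − F² = 144*u^2 + 144*v^2 + 1. Taking the positive square root: √(EG − F²) = sqrt(144*u^2 + 144*v^2 + 1). At (u, v) = (5/2, -3/2): 35.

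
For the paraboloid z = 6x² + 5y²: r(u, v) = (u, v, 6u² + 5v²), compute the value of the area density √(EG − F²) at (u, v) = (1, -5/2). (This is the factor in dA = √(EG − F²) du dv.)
√(EG − F²)|_{(1, -5/2)} = sqrt(770)

E = 144*u^2 + 1, F = 120*u*v, G = 100*v^2 + 1, so EG − F² = 144*u^2 + 100*v^2 + 1. Taking the positive square root: √(EG − F²) = sqrt(144*u^2 + 100*v^2 + 1). At (u, v) = (1, -5/2): sqrt(770).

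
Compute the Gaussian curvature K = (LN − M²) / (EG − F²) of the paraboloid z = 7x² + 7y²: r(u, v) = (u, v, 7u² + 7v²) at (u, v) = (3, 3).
K = 196/12453841

Coefficients of the first fundamental form: E = 196*u^2 + 1, F = 196*u*v, G = 196*v^2 + 1.
Coefficients of the second fundamental form: L = 14/sqrt(196*u^2 + 196*v^2 + 1), M = 0, N = 14/sqrt(196*u^2 + 196*v^2 + 1).
Assemble K = (LN − M²)/(EG − F²) = 196/(38416*u^4 + 76832*u^2*v^2 + 392*u^2 + 38416*v^4 + 392*v^2 + 1). At (u, v) = (3, 3): K = 196/12453841.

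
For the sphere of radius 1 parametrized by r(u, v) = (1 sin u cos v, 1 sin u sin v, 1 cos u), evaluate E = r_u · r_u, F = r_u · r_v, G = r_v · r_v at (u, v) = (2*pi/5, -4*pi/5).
E = 1;  F = 0;  G = sqrt(5)/8 + 5/8

Partials: r_u = (cos(u)*cos(v), sin(v)*cos(u), -sin(u)), r_v = (-sin(u)*sin(v), sin(u)*cos(v), 0). As functions of (u, v):
  E = r_u · r_u = 1,
  F = r_u · r_v = 0,
  G = r_v · r_v = sin(u)^2.
Evaluating at (u, v) = (2*pi/5, -4*pi/5): E = 1, F = 0, G = sqrt(5)/8 + 5/8.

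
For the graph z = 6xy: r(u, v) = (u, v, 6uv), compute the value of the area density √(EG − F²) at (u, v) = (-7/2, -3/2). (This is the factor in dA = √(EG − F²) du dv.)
√(EG − F²)|_{(-7/2, -3/2)} = sqrt(523)

E = 36*v^2 + 1, F = 36*u*v, G = 36*u^2 + 1, so EG − F² = 36*u^2 + 36*v^2 + 1. Taking the positive square root: √(EG − F²) = sqrt(36*u^2 + 36*v^2 + 1). At (u, v) = (-7/2, -3/2): sqrt(523).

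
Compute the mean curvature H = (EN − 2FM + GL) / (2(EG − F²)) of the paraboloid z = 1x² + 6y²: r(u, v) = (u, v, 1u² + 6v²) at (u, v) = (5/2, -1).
H = 301*sqrt(170)/28900

With E = 4*u^2 + 1, F = 24*u*v, G = 144*v^2 + 1, L = 2/sqrt(4*u^2 + 144*v^2 + 1), M = 0, N = 12/sqrt(4*u^2 + 144*v^2 + 1), assemble
  H = (EN − 2FM + GL) / (2(EG − F²)) = (24*u^2 + 144*v^2 + 7)/(4*u^2 + 144*v^2 + 1)^(3/2).
At (u, v) = (5/2, -1): H = 301*sqrt(170)/28900.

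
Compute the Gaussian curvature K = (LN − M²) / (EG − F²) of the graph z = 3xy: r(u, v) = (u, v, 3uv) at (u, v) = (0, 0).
K = -9

Coefficients of the first fundamental form: E = 9*v^2 + 1, F = 9*u*v, G = 9*u^2 + 1.
Coefficients of the second fundamental form: L = 0, M = 3/sqrt(9*u^2 + 9*v^2 + 1), N = 0.
Assemble K = (LN − M²)/(EG − F²) = -9/(81*u^4 + 162*u^2*v^2 + 18*u^2 + 81*v^4 + 18*v^2 + 1). At (u, v) = (0, 0): K = -9.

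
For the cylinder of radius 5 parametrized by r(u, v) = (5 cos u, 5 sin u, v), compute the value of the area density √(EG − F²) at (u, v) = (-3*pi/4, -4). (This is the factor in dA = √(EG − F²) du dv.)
√(EG − F²)|_{(-3*pi/4, -4)} = 5

E = 25, F = 0, G = 1, so EG − F² = 25. Taking the positive square root: √(EG − F²) = 5. At (u, v) = (-3*pi/4, -4): 5.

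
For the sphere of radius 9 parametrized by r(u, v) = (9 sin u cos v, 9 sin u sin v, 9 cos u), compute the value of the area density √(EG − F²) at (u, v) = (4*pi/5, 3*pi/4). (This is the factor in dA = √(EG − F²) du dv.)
√(EG − F²)|_{(4*pi/5, 3*pi/4)} = 81*sqrt(10 - 2*sqrt(5))/4

E = 81, F = 0, G = 81*sin(u)^2, so EG − F² = 6561*sin(u)^2. Taking the positive square root: √(EG − F²) = 81*Abs(sin(u)). At (u, v) = (4*pi/5, 3*pi/4): 81*sqrt(10 - 2*sqrt(5))/4.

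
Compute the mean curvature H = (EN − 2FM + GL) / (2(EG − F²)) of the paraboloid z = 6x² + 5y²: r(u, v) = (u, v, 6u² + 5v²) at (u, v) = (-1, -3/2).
H = 2081*sqrt(370)/136900

With E = 144*u^2 + 1, F = 120*u*v, G = 100*v^2 + 1, L = 12/sqrt(144*u^2 + 100*v^2 + 1), M = 0, N = 10/sqrt(144*u^2 + 100*v^2 + 1), assemble
  H = (EN − 2FM + GL) / (2(EG − F²)) = (720*u^2 + 600*v^2 + 11)/(144*u^2 + 100*v^2 + 1)^(3/2).
At (u, v) = (-1, -3/2): H = 2081*sqrt(370)/136900.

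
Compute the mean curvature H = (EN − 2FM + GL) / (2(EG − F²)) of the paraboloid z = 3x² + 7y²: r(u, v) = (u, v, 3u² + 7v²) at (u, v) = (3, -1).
H = 2866*sqrt(521)/271441

With E = 36*u^2 + 1, F = 84*u*v, G = 196*v^2 + 1, L = 6/sqrt(36*u^2 + 196*v^2 + 1), M = 0, N = 14/sqrt(36*u^2 + 196*v^2 + 1), assemble
  H = (EN − 2FM + GL) / (2(EG − F²)) = 2*(126*u^2 + 294*v^2 + 5)/(36*u^2 + 196*v^2 + 1)^(3/2).
At (u, v) = (3, -1): H = 2866*sqrt(521)/271441.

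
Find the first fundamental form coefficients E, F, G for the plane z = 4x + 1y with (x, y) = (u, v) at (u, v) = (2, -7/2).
E = 17;  F = 4;  G = 2

Partials: r_u = (1, 0, 4), r_v = (0, 1, 1). As functions of (u, v):
  E = r_u · r_u = 17,
  F = r_u · r_v = 4,
  G = r_v · r_v = 2.
Evaluating at (u, v) = (2, -7/2): E = 17, F = 4, G = 2.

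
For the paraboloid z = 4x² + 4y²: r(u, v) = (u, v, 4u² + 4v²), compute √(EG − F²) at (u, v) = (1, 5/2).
√(EG − F²)|_{(1, 5/2)} = sqrt(465)

E = 64*u^2 + 1, F = 64*u*v, G = 64*v^2 + 1; EG − F² = 64*u^2 + 64*v^2 + 1; √(EG − F²) = sqrt(64*u^2 + 64*v^2 + 1). At the given point: sqrt(465).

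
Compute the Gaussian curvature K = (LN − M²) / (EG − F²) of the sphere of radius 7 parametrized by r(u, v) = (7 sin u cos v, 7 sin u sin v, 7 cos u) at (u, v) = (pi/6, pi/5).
K = 1/49

Coefficients of the first fundamental form: E = 49, F = 0, G = 49*sin(u)^2.
Coefficients of the second fundamental form: L = -7*sin(u)/Abs(sin(u)), M = 0, N = -7*sin(u)^3/Abs(sin(u)).
Assemble K = (LN − M²)/(EG − F²) = 1/49. At (u, v) = (pi/6, pi/5): K = 1/49.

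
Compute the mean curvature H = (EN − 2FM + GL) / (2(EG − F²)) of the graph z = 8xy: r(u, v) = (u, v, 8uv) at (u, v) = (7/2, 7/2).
H = -6272*sqrt(1569)/2461761

With E = 64*v^2 + 1, F = 64*u*v, G = 64*u^2 + 1, L = 0, M = 8/sqrt(64*u^2 + 64*v^2 + 1), N = 0, assemble
  H = (EN − 2FM + GL) / (2(EG − F²)) = -512*u*v/(64*u^2 + 64*v^2 + 1)^(3/2).
At (u, v) = (7/2, 7/2): H = -6272*sqrt(1569)/2461761.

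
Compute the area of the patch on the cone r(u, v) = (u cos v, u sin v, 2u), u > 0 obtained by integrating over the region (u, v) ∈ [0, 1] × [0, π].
Area = sqrt(5)*pi/2

Area = ∫∫ √(EG − F²) du dv with √(EG − F²) = sqrt(5)*Abs(u). Integrating over [0, 1] × [0, π] gives sqrt(5)*pi/2.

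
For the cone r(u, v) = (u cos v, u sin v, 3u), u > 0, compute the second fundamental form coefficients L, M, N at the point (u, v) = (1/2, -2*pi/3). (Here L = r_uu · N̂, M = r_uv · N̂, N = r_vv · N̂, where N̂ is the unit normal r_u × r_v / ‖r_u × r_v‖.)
L = 0;  M = 0;  N = 3*sqrt(10)/20

Compute the unit normal N̂(u, v) = (-3*sqrt(10)*u*cos(v)/(10*Abs(u)), -3*sqrt(10)*u*sin(v)/(10*Abs(u)), sqrt(10)*u/(10*Abs(u))), and the second partials r_uu, r_uv, r_vv. Take dot products:
  L(u, v) = r_uu · N̂ = 0,
  M(u, v) = r_uv · N̂ = 0,
  N(u, v) = r_vv · N̂ = 3*sqrt(10)*u^2/(10*Abs(u)).
Evaluating at (u, v) = (1/2, -2*pi/3):
  L = 0, M = 0, N = 3*sqrt(10)/20.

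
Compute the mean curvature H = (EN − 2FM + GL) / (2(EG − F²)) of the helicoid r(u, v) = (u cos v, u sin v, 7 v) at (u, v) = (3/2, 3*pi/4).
H = 0

With E = 1, F = 0, G = u^2 + 49, L = 0, M = -7/sqrt(u^2 + 49), N = 0, assemble
  H = (EN − 2FM + GL) / (2(EG − F²)) = 0.
At (u, v) = (3/2, 3*pi/4): H = 0.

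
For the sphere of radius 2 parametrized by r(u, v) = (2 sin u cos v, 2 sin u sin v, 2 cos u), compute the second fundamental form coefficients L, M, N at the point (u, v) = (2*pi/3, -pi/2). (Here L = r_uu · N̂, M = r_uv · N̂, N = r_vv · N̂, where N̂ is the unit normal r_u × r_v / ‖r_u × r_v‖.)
L = -2;  M = 0;  N = -3/2

Compute the unit normal N̂(u, v) = (sin(u)^2*cos(v)/Abs(sin(u)), sin(u)^2*sin(v)/Abs(sin(u)), sin(2*u)/(2*Abs(sin(u)))), and the second partials r_uu, r_uv, r_vv. Take dot products:
  L(u, v) = r_uu · N̂ = -2*sin(u)/Abs(sin(u)),
  M(u, v) = r_uv · N̂ = 0,
  N(u, v) = r_vv · N̂ = -2*sin(u)^3/Abs(sin(u)).
Evaluating at (u, v) = (2*pi/3, -pi/2):
  L = -2, M = 0, N = -3/2.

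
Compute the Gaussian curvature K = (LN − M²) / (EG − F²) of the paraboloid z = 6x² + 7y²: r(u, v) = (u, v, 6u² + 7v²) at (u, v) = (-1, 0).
K = 168/21025

Coefficients of the first fundamental form: E = 144*u^2 + 1, F = 168*u*v, G = 196*v^2 + 1.
Coefficients of the second fundamental form: L = 12/sqrt(144*u^2 + 196*v^2 + 1), M = 0, N = 14/sqrt(144*u^2 + 196*v^2 + 1).
Assemble K = (LN − M²)/(EG − F²) = 168/(20736*u^4 + 56448*u^2*v^2 + 288*u^2 + 38416*v^4 + 392*v^2 + 1). At (u, v) = (-1, 0): K = 168/21025.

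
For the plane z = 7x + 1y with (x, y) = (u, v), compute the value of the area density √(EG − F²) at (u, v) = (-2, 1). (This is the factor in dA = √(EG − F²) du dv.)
√(EG − F²)|_{(-2, 1)} = sqrt(51)

E = 50, F = 7, G = 2, so EG − F² = 51. Taking the positive square root: √(EG − F²) = sqrt(51). At (u, v) = (-2, 1): sqrt(51).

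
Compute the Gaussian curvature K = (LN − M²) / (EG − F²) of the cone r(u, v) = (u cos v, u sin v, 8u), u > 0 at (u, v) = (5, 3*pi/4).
K = 0

Coefficients of the first fundamental form: E = 65, F = 0, G = u^2.
Coefficients of the second fundamental form: L = 0, M = 0, N = 8*sqrt(65)*u^2/(65*Abs(u)).
Assemble K = (LN − M²)/(EG − F²) = 0. At (u, v) = (5, 3*pi/4): K = 0.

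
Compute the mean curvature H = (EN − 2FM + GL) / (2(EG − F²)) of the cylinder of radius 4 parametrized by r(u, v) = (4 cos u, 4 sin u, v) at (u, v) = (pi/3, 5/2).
H = -1/8

With E = 16, F = 0, G = 1, L = -4, M = 0, N = 0, assemble
  H = (EN − 2FM + GL) / (2(EG − F²)) = -1/8.
At (u, v) = (pi/3, 5/2): H = -1/8.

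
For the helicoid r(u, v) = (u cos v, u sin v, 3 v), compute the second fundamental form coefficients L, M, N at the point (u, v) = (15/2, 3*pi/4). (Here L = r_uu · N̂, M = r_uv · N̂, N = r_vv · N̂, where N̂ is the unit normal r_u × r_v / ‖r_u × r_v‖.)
L = 0;  M = -2*sqrt(29)/29;  N = 0

Compute the unit normal N̂(u, v) = (3*sin(v)/sqrt(u^2 + 9), -3*cos(v)/sqrt(u^2 + 9), u/sqrt(u^2 + 9)), and the second partials r_uu, r_uv, r_vv. Take dot products:
  L(u, v) = r_uu · N̂ = 0,
  M(u, v) = r_uv · N̂ = -3/sqrt(u^2 + 9),
  N(u, v) = r_vv · N̂ = 0.
Evaluating at (u, v) = (15/2, 3*pi/4):
  L = 0, M = -2*sqrt(29)/29, N = 0.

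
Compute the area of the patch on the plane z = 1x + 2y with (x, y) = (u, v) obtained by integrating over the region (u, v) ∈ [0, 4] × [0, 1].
Area = 4*sqrt(6)

Area = ∫∫ √(EG − F²) du dv with √(EG − F²) = sqrt(6). Integrating over [0, 4] × [0, 1] gives 4*sqrt(6).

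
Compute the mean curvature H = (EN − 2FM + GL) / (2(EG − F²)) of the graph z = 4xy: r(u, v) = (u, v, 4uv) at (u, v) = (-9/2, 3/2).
H = 432/6859

With E = 16*v^2 + 1, F = 16*u*v, G = 16*u^2 + 1, L = 0, M = 4/sqrt(16*u^2 + 16*v^2 + 1), N = 0, assemble
  H = (EN − 2FM + GL) / (2(EG − F²)) = -64*u*v/(16*u^2 + 16*v^2 + 1)^(3/2).
At (u, v) = (-9/2, 3/2): H = 432/6859.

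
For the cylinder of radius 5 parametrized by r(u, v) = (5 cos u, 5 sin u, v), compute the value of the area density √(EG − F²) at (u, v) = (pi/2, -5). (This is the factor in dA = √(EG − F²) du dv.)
√(EG − F²)|_{(pi/2, -5)} = 5

E = 25, F = 0, G = 1, so EG − F² = 25. Taking the positive square root: √(EG − F²) = 5. At (u, v) = (pi/2, -5): 5.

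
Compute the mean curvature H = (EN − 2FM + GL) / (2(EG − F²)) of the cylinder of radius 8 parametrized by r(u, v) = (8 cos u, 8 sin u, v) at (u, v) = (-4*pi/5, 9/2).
H = -1/16

With E = 64, F = 0, G = 1, L = -8, M = 0, N = 0, assemble
  H = (EN − 2FM + GL) / (2(EG − F²)) = -1/16.
At (u, v) = (-4*pi/5, 9/2): H = -1/16.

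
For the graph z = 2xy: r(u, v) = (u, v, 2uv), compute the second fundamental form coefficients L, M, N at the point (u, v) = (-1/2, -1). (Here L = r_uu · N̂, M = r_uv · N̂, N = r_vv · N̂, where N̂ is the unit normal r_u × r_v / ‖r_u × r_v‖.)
L = 0;  M = sqrt(6)/3;  N = 0

Compute the unit normal N̂(u, v) = (-2*v/sqrt(4*u^2 + 4*v^2 + 1), -2*u/sqrt(4*u^2 + 4*v^2 + 1), 1/sqrt(4*u^2 + 4*v^2 + 1)), and the second partials r_uu, r_uv, r_vv. Take dot products:
  L(u, v) = r_uu · N̂ = 0,
  M(u, v) = r_uv · N̂ = 2/sqrt(4*u^2 + 4*v^2 + 1),
  N(u, v) = r_vv · N̂ = 0.
Evaluating at (u, v) = (-1/2, -1):
  L = 0, M = sqrt(6)/3, N = 0.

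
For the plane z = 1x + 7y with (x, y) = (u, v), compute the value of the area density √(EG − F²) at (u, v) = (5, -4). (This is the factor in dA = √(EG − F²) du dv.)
√(EG − F²)|_{(5, -4)} = sqrt(51)

E = 2, F = 7, G = 50, so EG − F² = 51. Taking the positive square root: √(EG − F²) = sqrt(51). At (u, v) = (5, -4): sqrt(51).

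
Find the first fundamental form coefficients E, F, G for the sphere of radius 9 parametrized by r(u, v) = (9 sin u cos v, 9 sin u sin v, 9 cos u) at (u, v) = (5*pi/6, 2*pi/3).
E = 81;  F = 0;  G = 81/4

Partials: r_u = (9*cos(u)*cos(v), 9*sin(v)*cos(u), -9*sin(u)), r_v = (-9*sin(u)*sin(v), 9*sin(u)*cos(v), 0). As functions of (u, v):
  E = r_u · r_u = 81,
  F = r_u · r_v = 0,
  G = r_v · r_v = 81*sin(u)^2.
Evaluating at (u, v) = (5*pi/6, 2*pi/3): E = 81, F = 0, G = 81/4.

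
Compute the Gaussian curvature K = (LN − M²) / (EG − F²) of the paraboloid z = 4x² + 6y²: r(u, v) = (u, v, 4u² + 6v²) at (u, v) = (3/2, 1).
K = 96/83521

Coefficients of the first fundamental form: E = 64*u^2 + 1, F = 96*u*v, G = 144*v^2 + 1.
Coefficients of the second fundamental form: L = 8/sqrt(64*u^2 + 144*v^2 + 1), M = 0, N = 12/sqrt(64*u^2 + 144*v^2 + 1).
Assemble K = (LN − M²)/(EG − F²) = 96/(4096*u^4 + 18432*u^2*v^2 + 128*u^2 + 20736*v^4 + 288*v^2 + 1). At (u, v) = (3/2, 1): K = 96/83521.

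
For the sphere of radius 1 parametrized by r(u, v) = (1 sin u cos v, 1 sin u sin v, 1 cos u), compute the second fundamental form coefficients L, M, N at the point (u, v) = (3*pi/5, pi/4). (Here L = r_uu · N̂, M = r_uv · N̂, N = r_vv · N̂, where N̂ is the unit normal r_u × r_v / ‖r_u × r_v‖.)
L = -1;  M = 0;  N = -5/8 - sqrt(5)/8

Compute the unit normal N̂(u, v) = (sin(u)^2*cos(v)/Abs(sin(u)), sin(u)^2*sin(v)/Abs(sin(u)), sin(2*u)/(2*Abs(sin(u)))), and the second partials r_uu, r_uv, r_vv. Take dot products:
  L(u, v) = r_uu · N̂ = -sin(u)/Abs(sin(u)),
  M(u, v) = r_uv · N̂ = 0,
  N(u, v) = r_vv · N̂ = -sin(u)^3/Abs(sin(u)).
Evaluating at (u, v) = (3*pi/5, pi/4):
  L = -1, M = 0, N = -5/8 - sqrt(5)/8.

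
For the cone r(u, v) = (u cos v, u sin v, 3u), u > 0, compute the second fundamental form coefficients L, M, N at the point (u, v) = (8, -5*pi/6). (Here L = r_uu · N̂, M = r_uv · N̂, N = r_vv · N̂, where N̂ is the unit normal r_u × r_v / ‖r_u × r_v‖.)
L = 0;  M = 0;  N = 12*sqrt(10)/5

Compute the unit normal N̂(u, v) = (-3*sqrt(10)*u*cos(v)/(10*Abs(u)), -3*sqrt(10)*u*sin(v)/(10*Abs(u)), sqrt(10)*u/(10*Abs(u))), and the second partials r_uu, r_uv, r_vv. Take dot products:
  L(u, v) = r_uu · N̂ = 0,
  M(u, v) = r_uv · N̂ = 0,
  N(u, v) = r_vv · N̂ = 3*sqrt(10)*u^2/(10*Abs(u)).
Evaluating at (u, v) = (8, -5*pi/6):
  L = 0, M = 0, N = 12*sqrt(10)/5.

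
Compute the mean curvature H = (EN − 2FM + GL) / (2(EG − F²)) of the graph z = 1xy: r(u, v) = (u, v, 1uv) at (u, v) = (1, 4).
H = -sqrt(2)/27

With E = v^2 + 1, F = u*v, G = u^2 + 1, L = 0, M = 1/sqrt(u^2 + v^2 + 1), N = 0, assemble
  H = (EN − 2FM + GL) / (2(EG − F²)) = -u*v/(u^2 + v^2 + 1)^(3/2).
At (u, v) = (1, 4): H = -sqrt(2)/27.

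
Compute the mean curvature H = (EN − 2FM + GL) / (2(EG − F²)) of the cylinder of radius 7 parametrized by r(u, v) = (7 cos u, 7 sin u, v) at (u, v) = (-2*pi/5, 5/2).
H = -1/14

With E = 49, F = 0, G = 1, L = -7, M = 0, N = 0, assemble
  H = (EN − 2FM + GL) / (2(EG − F²)) = -1/14.
At (u, v) = (-2*pi/5, 5/2): H = -1/14.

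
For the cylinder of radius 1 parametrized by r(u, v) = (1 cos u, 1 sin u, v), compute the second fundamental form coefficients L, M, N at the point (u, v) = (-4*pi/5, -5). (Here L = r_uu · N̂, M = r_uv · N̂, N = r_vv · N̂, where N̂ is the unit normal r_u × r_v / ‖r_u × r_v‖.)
L = -1;  M = 0;  N = 0

Compute the unit normal N̂(u, v) = (cos(u), sin(u), 0), and the second partials r_uu, r_uv, r_vv. Take dot products:
  L(u, v) = r_uu · N̂ = -1,
  M(u, v) = r_uv · N̂ = 0,
  N(u, v) = r_vv · N̂ = 0.
Evaluating at (u, v) = (-4*pi/5, -5):
  L = -1, M = 0, N = 0.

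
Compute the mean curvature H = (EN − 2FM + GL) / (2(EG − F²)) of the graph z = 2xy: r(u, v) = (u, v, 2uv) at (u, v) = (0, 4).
H = 0

With E = 4*v^2 + 1, F = 4*u*v, G = 4*u^2 + 1, L = 0, M = 2/sqrt(4*u^2 + 4*v^2 + 1), N = 0, assemble
  H = (EN − 2FM + GL) / (2(EG − F²)) = -8*u*v/(4*u^2 + 4*v^2 + 1)^(3/2).
At (u, v) = (0, 4): H = 0.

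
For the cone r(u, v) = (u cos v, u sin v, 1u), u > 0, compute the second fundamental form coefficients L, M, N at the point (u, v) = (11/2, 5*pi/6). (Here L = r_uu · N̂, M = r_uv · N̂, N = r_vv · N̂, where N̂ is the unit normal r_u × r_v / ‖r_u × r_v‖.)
L = 0;  M = 0;  N = 11*sqrt(2)/4

Compute the unit normal N̂(u, v) = (-sqrt(2)*u*cos(v)/(2*Abs(u)), -sqrt(2)*u*sin(v)/(2*Abs(u)), sqrt(2)*u/(2*Abs(u))), and the second partials r_uu, r_uv, r_vv. Take dot products:
  L(u, v) = r_uu · N̂ = 0,
  M(u, v) = r_uv · N̂ = 0,
  N(u, v) = r_vv · N̂ = sqrt(2)*u^2/(2*Abs(u)).
Evaluating at (u, v) = (11/2, 5*pi/6):
  L = 0, M = 0, N = 11*sqrt(2)/4.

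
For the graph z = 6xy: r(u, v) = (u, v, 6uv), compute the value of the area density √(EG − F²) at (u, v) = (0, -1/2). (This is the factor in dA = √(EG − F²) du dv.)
√(EG − F²)|_{(0, -1/2)} = sqrt(10)

E = 36*v^2 + 1, F = 36*u*v, G = 36*u^2 + 1, so EG − F² = 36*u^2 + 36*v^2 + 1. Taking the positive square root: √(EG − F²) = sqrt(36*u^2 + 36*v^2 + 1). At (u, v) = (0, -1/2): sqrt(10).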